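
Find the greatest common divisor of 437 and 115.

23

437 = 19 × 23
115 = 5 × 23
gcd(437, 115) = 23.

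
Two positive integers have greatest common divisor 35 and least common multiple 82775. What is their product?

2897125

For any two positive integers, gcd × lcm = product = 35 × 82775 = 2897125.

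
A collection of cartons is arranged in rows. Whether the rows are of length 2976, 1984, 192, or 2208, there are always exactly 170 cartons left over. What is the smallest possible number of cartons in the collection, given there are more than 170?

N − 170 must be a common multiple of 2976, 1984, 192, and 2208.
2976 = 2^5 × 3 × 31
1984 = 2^6 × 31
192 = 2^6 × 3
2208 = 2^5 × 3 × 23
LCM(2976, 1984, 192, 2208) = 2^6 × 3 × 23 × 31 = 136896.
Smallest N > 170 is LCM + 170 = 136896 + 170 = 137066.

137066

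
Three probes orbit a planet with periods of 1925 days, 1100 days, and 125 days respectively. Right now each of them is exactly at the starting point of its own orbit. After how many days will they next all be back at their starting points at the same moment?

38500 days

They coincide at every common multiple of the periods; the first is the LCM.
1925 = 5^2 × 7 × 11
1100 = 2^2 × 5^2 × 11
125 = 5^3
LCM(1925, 1100, 125) = 2^2 × 5^3 × 7 × 11 = 38500.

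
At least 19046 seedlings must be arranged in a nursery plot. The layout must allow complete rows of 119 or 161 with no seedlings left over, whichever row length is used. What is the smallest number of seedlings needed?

The number of seedlings must be a common multiple of 119 and 161, so a multiple of their LCM.
119 = 7 × 17
161 = 7 × 23
LCM(119, 161) = 7 × 17 × 23 = 2737.
Smallest multiple of 2737 that is ≥ 19046: ⌈19046/2737⌉ × 2737 = 7 × 2737 = 19159.

19159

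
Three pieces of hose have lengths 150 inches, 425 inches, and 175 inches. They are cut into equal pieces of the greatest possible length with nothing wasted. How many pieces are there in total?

30

Piece length = gcd(150, 425, 175).
150 = 2 × 3 × 5^2
425 = 5^2 × 17
175 = 5^2 × 7
gcd(150, 425, 175) = 5^2 = 25.
Total pieces = 150/25 + 425/25 + 175/25 = 6 + 17 + 7 = 30.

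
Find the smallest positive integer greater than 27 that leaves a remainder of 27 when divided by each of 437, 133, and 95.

N − 27 must be a common multiple of 437, 133, and 95.
437 = 19 × 23
133 = 7 × 19
95 = 5 × 19
LCM(437, 133, 95) = 5 × 7 × 19 × 23 = 15295.
Smallest N > 27 is LCM + 27 = 15295 + 27 = 15322.

15322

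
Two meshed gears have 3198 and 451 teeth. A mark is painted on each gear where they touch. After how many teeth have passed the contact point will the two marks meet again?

35178 teeth

They coincide at every common multiple of the periods; the first is the LCM.
3198 = 2 × 3 × 13 × 41
451 = 11 × 41
LCM(3198, 451) = 2 × 3 × 11 × 13 × 41 = 35178.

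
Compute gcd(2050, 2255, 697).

2050 = 2 × 5^2 × 41
2255 = 5 × 11 × 41
697 = 17 × 41
gcd(2050, 2255, 697) = 41.

41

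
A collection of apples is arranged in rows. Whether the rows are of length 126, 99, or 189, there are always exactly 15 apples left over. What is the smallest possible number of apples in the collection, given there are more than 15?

4173

N − 15 must be a common multiple of 126, 99, and 189.
126 = 2 × 3^2 × 7
99 = 3^2 × 11
189 = 3^3 × 7
LCM(126, 99, 189) = 2 × 3^3 × 7 × 11 = 4158.
Smallest N > 15 is LCM + 15 = 4158 + 15 = 4173.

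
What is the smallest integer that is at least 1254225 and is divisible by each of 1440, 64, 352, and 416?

The integer must be a common multiple of 1440, 64, 352, and 416, so a multiple of their LCM.
1440 = 2^5 × 3^2 × 5
64 = 2^6
352 = 2^5 × 11
416 = 2^5 × 13
LCM(1440, 64, 352, 416) = 2^6 × 3^2 × 5 × 11 × 13 = 411840.
Smallest multiple of 411840 that is ≥ 1254225: ⌈1254225/411840⌉ × 411840 = 4 × 411840 = 1647360.

1647360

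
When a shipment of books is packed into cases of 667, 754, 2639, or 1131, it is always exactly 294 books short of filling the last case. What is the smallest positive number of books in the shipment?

Being 294 short of a full case of size k means N ≡ −294 (mod k), i.e. N + 294 is a multiple of each size.
667 = 23 × 29
754 = 2 × 13 × 29
2639 = 7 × 13 × 29
1131 = 3 × 13 × 29
LCM(667, 754, 2639, 1131) = 2 × 3 × 7 × 13 × 23 × 29 = 364182.
Smallest positive N is 364182 − 294 = 363888.

363888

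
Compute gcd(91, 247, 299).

91 = 7 × 13
247 = 13 × 19
299 = 13 × 23
gcd(91, 247, 299) = 13.

13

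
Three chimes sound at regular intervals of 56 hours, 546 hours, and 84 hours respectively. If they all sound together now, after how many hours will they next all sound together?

2184 hours

They coincide at every common multiple of the periods; the first is the LCM.
56 = 2^3 × 7
546 = 2 × 3 × 7 × 13
84 = 2^2 × 3 × 7
LCM(56, 546, 84) = 2^3 × 3 × 7 × 13 = 2184.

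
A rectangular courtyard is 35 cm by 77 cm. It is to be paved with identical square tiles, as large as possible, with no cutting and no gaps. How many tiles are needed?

Tile side = gcd(35, 77).
35 = 5 × 7
77 = 7 × 11
gcd(35, 77) = 7.
Tiles: (35/7) × (77/7) = 5 × 11 = 55.

55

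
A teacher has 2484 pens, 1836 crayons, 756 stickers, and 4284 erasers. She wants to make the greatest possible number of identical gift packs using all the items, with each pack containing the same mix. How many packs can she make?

36 packs

The pack count must divide each quantity, so the greatest is gcd(2484, 1836, 756, 4284).
2484 = 2^2 × 3^3 × 23
1836 = 2^2 × 3^3 × 17
756 = 2^2 × 3^3 × 7
4284 = 2^2 × 3^2 × 7 × 17
gcd(2484, 1836, 756, 4284) = 2^2 × 3^2 = 36.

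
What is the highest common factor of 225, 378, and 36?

9

225 = 3^2 × 5^2
378 = 2 × 3^3 × 7
36 = 2^2 × 3^2
gcd(225, 378, 36) = 3^2 = 9.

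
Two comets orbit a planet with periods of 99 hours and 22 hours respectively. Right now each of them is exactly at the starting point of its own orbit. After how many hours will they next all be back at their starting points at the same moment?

We need the least common multiple of the intervals.
99 = 3^2 × 11
22 = 2 × 11
LCM(99, 22) = 2 × 3^2 × 11 = 198.

198 hours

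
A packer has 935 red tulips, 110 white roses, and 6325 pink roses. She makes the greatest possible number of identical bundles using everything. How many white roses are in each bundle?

Number of bundles = gcd(935, 110, 6325).
935 = 5 × 11 × 17
110 = 2 × 5 × 11
6325 = 5^2 × 11 × 23
gcd(935, 110, 6325) = 5 × 11 = 55.
white roses per bundle = 110 / 55 = 2.

2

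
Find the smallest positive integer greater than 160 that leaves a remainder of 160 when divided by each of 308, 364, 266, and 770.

N − 160 must be a common multiple of 308, 364, 266, and 770.
308 = 2^2 × 7 × 11
364 = 2^2 × 7 × 13
266 = 2 × 7 × 19
770 = 2 × 5 × 7 × 11
LCM(308, 364, 266, 770) = 2^2 × 5 × 7 × 11 × 13 × 19 = 380380.
Smallest N > 160 is LCM + 160 = 380380 + 160 = 380540.

380540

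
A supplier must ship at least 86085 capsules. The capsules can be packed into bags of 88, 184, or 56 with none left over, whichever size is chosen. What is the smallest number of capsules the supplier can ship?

The number of capsules must be a common multiple of 88, 184, and 56, so a multiple of their LCM.
88 = 2^3 × 11
184 = 2^3 × 23
56 = 2^3 × 7
LCM(88, 184, 56) = 2^3 × 7 × 11 × 23 = 14168.
Smallest multiple of 14168 that is ≥ 86085: ⌈86085/14168⌉ × 14168 = 7 × 14168 = 99176.

99176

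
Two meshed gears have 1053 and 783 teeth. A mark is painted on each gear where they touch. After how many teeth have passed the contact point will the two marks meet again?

30537 teeth

They coincide at every common multiple of the periods; the first is the LCM.
1053 = 3^4 × 13
783 = 3^3 × 29
LCM(1053, 783) = 3^4 × 13 × 29 = 30537.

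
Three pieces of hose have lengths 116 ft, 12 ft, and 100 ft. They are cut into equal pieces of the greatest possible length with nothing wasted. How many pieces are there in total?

Piece length = gcd(116, 12, 100).
116 = 2^2 × 29
12 = 2^2 × 3
100 = 2^2 × 5^2
gcd(116, 12, 100) = 2^2 = 4.
Total pieces = 116/4 + 12/4 + 100/4 = 29 + 3 + 25 = 57.

57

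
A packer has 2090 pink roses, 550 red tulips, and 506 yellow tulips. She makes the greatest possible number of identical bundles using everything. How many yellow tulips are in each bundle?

Number of bundles = gcd(2090, 550, 506).
2090 = 2 × 5 × 11 × 19
550 = 2 × 5^2 × 11
506 = 2 × 11 × 23
gcd(2090, 550, 506) = 2 × 11 = 22.
yellow tulips per bundle = 506 / 22 = 23.

23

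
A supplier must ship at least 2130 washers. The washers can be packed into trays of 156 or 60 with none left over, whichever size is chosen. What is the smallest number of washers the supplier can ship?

2340

The number of washers must be a common multiple of 156 and 60, so a multiple of their LCM.
156 = 2^2 × 3 × 13
60 = 2^2 × 3 × 5
LCM(156, 60) = 2^2 × 3 × 5 × 13 = 780.
Smallest multiple of 780 that is ≥ 2130: ⌈2130/780⌉ × 780 = 3 × 780 = 2340.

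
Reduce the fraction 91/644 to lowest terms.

13/92

91 = 7 × 13
644 = 2^2 × 7 × 23
gcd(91, 644) = 7.
Divide numerator and denominator by 7: 91/644 = 13/92.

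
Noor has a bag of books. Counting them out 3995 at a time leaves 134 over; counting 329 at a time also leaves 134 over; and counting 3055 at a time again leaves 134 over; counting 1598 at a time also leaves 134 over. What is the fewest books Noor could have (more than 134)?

727224

N − 134 must be a common multiple of 3995, 329, 3055, and 1598.
3995 = 5 × 17 × 47
329 = 7 × 47
3055 = 5 × 13 × 47
1598 = 2 × 17 × 47
LCM(3995, 329, 3055, 1598) = 2 × 5 × 7 × 13 × 17 × 47 = 727090.
Smallest N > 134 is LCM + 134 = 727090 + 134 = 727224.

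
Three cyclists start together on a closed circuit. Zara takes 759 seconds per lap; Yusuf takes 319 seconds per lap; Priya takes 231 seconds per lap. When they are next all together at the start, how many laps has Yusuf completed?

483 laps

The first common completion time is the LCM of the periods.
759 = 3 × 11 × 23
319 = 11 × 29
231 = 3 × 7 × 11
LCM(759, 319, 231) = 3 × 7 × 11 × 23 × 29 = 154077.
Laps for period 319: 154077 / 319 = 483.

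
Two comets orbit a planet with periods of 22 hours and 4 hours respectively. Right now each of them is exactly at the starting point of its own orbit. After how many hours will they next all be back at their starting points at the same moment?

44 hours

We need the least common multiple of the intervals.
22 = 2 × 11
4 = 2^2
LCM(22, 4) = 2^2 × 11 = 44.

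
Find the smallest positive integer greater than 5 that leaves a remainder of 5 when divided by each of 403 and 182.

5647

N − 5 must be a common multiple of 403 and 182.
403 = 13 × 31
182 = 2 × 7 × 13
LCM(403, 182) = 2 × 7 × 13 × 31 = 5642.
Smallest N > 5 is LCM + 5 = 5642 + 5 = 5647.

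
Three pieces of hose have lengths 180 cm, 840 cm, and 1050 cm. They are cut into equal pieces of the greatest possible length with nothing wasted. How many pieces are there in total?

Piece length = gcd(180, 840, 1050).
180 = 2^2 × 3^2 × 5
840 = 2^3 × 3 × 5 × 7
1050 = 2 × 3 × 5^2 × 7
gcd(180, 840, 1050) = 2 × 3 × 5 = 30.
Total pieces = 180/30 + 840/30 + 1050/30 = 6 + 28 + 35 = 69.

69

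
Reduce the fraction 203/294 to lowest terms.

29/42

203 = 7 × 29
294 = 2 × 3 × 7^2
gcd(203, 294) = 7.
Divide numerator and denominator by 7: 203/294 = 29/42.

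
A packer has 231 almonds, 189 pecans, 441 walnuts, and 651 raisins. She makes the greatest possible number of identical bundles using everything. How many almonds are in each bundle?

11

Number of bundles = gcd(231, 189, 441, 651).
231 = 3 × 7 × 11
189 = 3^3 × 7
441 = 3^2 × 7^2
651 = 3 × 7 × 31
gcd(231, 189, 441, 651) = 3 × 7 = 21.
almonds per bundle = 231 / 21 = 11.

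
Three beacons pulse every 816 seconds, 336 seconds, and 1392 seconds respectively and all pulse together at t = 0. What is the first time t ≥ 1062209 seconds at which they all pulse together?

1159536 seconds

Joint pulses occur at multiples of LCM(816, 336, 1392).
816 = 2^4 × 3 × 17
336 = 2^4 × 3 × 7
1392 = 2^4 × 3 × 29
LCM(816, 336, 1392) = 2^4 × 3 × 7 × 17 × 29 = 165648.
Smallest multiple of 165648 that is ≥ 1062209: ⌈1062209/165648⌉ × 165648 = 7 × 165648 = 1159536.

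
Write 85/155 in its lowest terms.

17/31

85 = 5 × 17
155 = 5 × 31
gcd(85, 155) = 5.
Divide numerator and denominator by 5: 85/155 = 17/31.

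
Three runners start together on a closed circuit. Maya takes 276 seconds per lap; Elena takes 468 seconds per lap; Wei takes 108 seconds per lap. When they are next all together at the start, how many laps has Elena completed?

69 laps

All finish a whole number of cycles simultaneously at t = LCM of the periods.
276 = 2^2 × 3 × 23
468 = 2^2 × 3^2 × 13
108 = 2^2 × 3^3
LCM(276, 468, 108) = 2^2 × 3^3 × 13 × 23 = 32292.
Laps for period 468: 32292 / 468 = 69.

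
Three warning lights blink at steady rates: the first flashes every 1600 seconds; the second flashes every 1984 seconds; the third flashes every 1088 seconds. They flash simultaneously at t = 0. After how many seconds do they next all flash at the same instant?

They coincide at every common multiple of the periods; the first is the LCM.
1600 = 2^6 × 5^2
1984 = 2^6 × 31
1088 = 2^6 × 17
LCM(1600, 1984, 1088) = 2^6 × 5^2 × 17 × 31 = 843200.

843200 seconds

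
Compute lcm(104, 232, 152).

104 = 2^3 × 13
232 = 2^3 × 29
152 = 2^3 × 19
LCM(104, 232, 152) = 2^3 × 13 × 19 × 29 = 57304.

57304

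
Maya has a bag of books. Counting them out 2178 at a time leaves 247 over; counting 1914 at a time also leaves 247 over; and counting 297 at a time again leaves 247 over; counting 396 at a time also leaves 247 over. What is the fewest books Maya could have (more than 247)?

379219

N − 247 must be a common multiple of 2178, 1914, 297, and 396.
2178 = 2 × 3^2 × 11^2
1914 = 2 × 3 × 11 × 29
297 = 3^3 × 11
396 = 2^2 × 3^2 × 11
LCM(2178, 1914, 297, 396) = 2^2 × 3^3 × 11^2 × 29 = 378972.
Smallest N > 247 is LCM + 247 = 378972 + 247 = 379219.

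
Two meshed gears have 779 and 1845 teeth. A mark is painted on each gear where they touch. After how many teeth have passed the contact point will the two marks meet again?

35055 teeth

The first simultaneous occurrence is after LCM of the individual periods.
779 = 19 × 41
1845 = 3^2 × 5 × 41
LCM(779, 1845) = 3^2 × 5 × 19 × 41 = 35055.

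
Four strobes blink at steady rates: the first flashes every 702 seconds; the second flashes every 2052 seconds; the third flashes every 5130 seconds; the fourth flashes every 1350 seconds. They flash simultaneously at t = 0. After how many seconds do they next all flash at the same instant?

666900 seconds

They coincide at every common multiple of the periods; the first is the LCM.
702 = 2 × 3^3 × 13
2052 = 2^2 × 3^3 × 19
5130 = 2 × 3^3 × 5 × 19
1350 = 2 × 3^3 × 5^2
LCM(702, 2052, 5130, 1350) = 2^2 × 3^3 × 5^2 × 13 × 19 = 666900.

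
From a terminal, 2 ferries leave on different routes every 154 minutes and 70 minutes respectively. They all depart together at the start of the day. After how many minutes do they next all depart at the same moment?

They coincide at every common multiple of the periods; the first is the LCM.
154 = 2 × 7 × 11
70 = 2 × 5 × 7
LCM(154, 70) = 2 × 5 × 7 × 11 = 770.

770 minutes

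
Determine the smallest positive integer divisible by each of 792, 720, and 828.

182160

792 = 2^3 × 3^2 × 11
720 = 2^4 × 3^2 × 5
828 = 2^2 × 3^2 × 23
LCM(792, 720, 828) = 2^4 × 3^2 × 5 × 11 × 23 = 182160.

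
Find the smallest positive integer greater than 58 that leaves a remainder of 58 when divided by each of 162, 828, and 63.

52222

N − 58 must be a common multiple of 162, 828, and 63.
162 = 2 × 3^4
828 = 2^2 × 3^2 × 23
63 = 3^2 × 7
LCM(162, 828, 63) = 2^2 × 3^4 × 7 × 23 = 52164.
Smallest N > 58 is LCM + 58 = 52164 + 58 = 52222.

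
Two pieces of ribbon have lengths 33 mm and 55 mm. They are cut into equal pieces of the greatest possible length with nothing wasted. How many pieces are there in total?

Piece length = gcd(33, 55).
33 = 3 × 11
55 = 5 × 11
gcd(33, 55) = 11.
Total pieces = 33/11 + 55/11 = 3 + 5 = 8.

8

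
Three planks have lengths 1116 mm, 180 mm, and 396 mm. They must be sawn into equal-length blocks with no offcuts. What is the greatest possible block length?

36 mm

The block length must divide every plank, so the greatest is gcd(1116, 180, 396).
1116 = 2^2 × 3^2 × 31
180 = 2^2 × 3^2 × 5
396 = 2^2 × 3^2 × 11
gcd(1116, 180, 396) = 2^2 × 3^2 = 36.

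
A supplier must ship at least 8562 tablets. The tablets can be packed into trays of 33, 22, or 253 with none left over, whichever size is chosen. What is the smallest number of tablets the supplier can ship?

9108

The number of tablets must be a common multiple of 33, 22, and 253, so a multiple of their LCM.
33 = 3 × 11
22 = 2 × 11
253 = 11 × 23
LCM(33, 22, 253) = 2 × 3 × 11 × 23 = 1518.
Smallest multiple of 1518 that is ≥ 8562: ⌈8562/1518⌉ × 1518 = 6 × 1518 = 9108.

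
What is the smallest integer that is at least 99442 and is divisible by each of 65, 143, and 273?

The integer must be a common multiple of 65, 143, and 273, so a multiple of their LCM.
65 = 5 × 13
143 = 11 × 13
273 = 3 × 7 × 13
LCM(65, 143, 273) = 3 × 5 × 7 × 11 × 13 = 15015.
Smallest multiple of 15015 that is ≥ 99442: ⌈99442/15015⌉ × 15015 = 7 × 15015 = 105105.

105105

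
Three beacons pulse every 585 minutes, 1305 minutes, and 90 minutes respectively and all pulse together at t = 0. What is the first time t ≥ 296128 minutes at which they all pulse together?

305370 minutes

Joint pulses occur at multiples of LCM(585, 1305, 90).
585 = 3^2 × 5 × 13
1305 = 3^2 × 5 × 29
90 = 2 × 3^2 × 5
LCM(585, 1305, 90) = 2 × 3^2 × 5 × 13 × 29 = 33930.
Smallest multiple of 33930 that is ≥ 296128: ⌈296128/33930⌉ × 33930 = 9 × 33930 = 305370.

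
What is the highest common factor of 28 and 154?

14

28 = 2^2 × 7
154 = 2 × 7 × 11
gcd(28, 154) = 2 × 7 = 14.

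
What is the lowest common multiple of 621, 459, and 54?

621 = 3^3 × 23
459 = 3^3 × 17
54 = 2 × 3^3
LCM(621, 459, 54) = 2 × 3^3 × 17 × 23 = 21114.

21114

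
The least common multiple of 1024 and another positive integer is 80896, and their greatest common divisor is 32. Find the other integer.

gcd × lcm = product of the two integers, so the other integer is (32 × 80896) / 1024 = 2528.

2528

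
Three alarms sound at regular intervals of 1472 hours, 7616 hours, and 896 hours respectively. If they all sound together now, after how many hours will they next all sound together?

They coincide at every common multiple of the periods; the first is the LCM.
1472 = 2^6 × 23
7616 = 2^6 × 7 × 17
896 = 2^7 × 7
LCM(1472, 7616, 896) = 2^7 × 7 × 17 × 23 = 350336.

350336 hours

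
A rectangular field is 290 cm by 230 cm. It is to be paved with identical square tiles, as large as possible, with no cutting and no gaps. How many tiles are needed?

Tile side = gcd(290, 230).
290 = 2 × 5 × 29
230 = 2 × 5 × 23
gcd(290, 230) = 2 × 5 = 10.
Tiles: (290/10) × (230/10) = 29 × 23 = 667.

667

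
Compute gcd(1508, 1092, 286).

26

1508 = 2^2 × 13 × 29
1092 = 2^2 × 3 × 7 × 13
286 = 2 × 11 × 13
gcd(1508, 1092, 286) = 2 × 13 = 26.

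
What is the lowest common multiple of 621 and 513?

11799

621 = 3^3 × 23
513 = 3^3 × 19
LCM(621, 513) = 3^3 × 19 × 23 = 11799.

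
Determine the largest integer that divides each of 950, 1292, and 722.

38

950 = 2 × 5^2 × 19
1292 = 2^2 × 17 × 19
722 = 2 × 19^2
gcd(950, 1292, 722) = 2 × 19 = 38.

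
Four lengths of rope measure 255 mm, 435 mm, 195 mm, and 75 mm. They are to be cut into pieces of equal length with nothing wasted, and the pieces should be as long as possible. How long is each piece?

15 mm

Each piece length must divide every original length, so the longest possible is gcd(255, 435, 195, 75).
255 = 3 × 5 × 17
435 = 3 × 5 × 29
195 = 3 × 5 × 13
75 = 3 × 5^2
gcd(255, 435, 195, 75) = 3 × 5 = 15.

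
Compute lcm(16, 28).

16 = 2^4
28 = 2^2 × 7
LCM(16, 28) = 2^4 × 7 = 112.

112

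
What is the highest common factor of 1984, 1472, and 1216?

64

1984 = 2^6 × 31
1472 = 2^6 × 23
1216 = 2^6 × 19
gcd(1984, 1472, 1216) = 2^6 = 64.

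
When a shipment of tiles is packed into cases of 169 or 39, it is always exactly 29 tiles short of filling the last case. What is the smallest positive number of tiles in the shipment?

478

Being 29 short of a full case of size k means N ≡ −29 (mod k), i.e. N + 29 is a multiple of each size.
169 = 13^2
39 = 3 × 13
LCM(169, 39) = 3 × 13^2 = 507.
Smallest positive N is 507 − 29 = 478.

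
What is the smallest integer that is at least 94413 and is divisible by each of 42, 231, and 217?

100254

The integer must be a common multiple of 42, 231, and 217, so a multiple of their LCM.
42 = 2 × 3 × 7
231 = 3 × 7 × 11
217 = 7 × 31
LCM(42, 231, 217) = 2 × 3 × 7 × 11 × 31 = 14322.
Smallest multiple of 14322 that is ≥ 94413: ⌈94413/14322⌉ × 14322 = 7 × 14322 = 100254.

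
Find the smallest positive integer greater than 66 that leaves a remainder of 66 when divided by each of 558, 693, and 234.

N − 66 must be a common multiple of 558, 693, and 234.
558 = 2 × 3^2 × 31
693 = 3^2 × 7 × 11
234 = 2 × 3^2 × 13
LCM(558, 693, 234) = 2 × 3^2 × 7 × 11 × 13 × 31 = 558558.
Smallest N > 66 is LCM + 66 = 558558 + 66 = 558624.

558624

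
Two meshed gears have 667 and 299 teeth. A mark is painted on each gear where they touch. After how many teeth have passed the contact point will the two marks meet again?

They coincide at every common multiple of the periods; the first is the LCM.
667 = 23 × 29
299 = 13 × 23
LCM(667, 299) = 13 × 23 × 29 = 8671.

8671 teeth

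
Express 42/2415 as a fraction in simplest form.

42 = 2 × 3 × 7
2415 = 3 × 5 × 7 × 23
gcd(42, 2415) = 3 × 7 = 21.
Divide numerator and denominator by 21: 42/2415 = 2/115.

2/115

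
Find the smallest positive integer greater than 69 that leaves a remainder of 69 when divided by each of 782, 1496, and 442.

N − 69 must be a common multiple of 782, 1496, and 442.
782 = 2 × 17 × 23
1496 = 2^3 × 11 × 17
442 = 2 × 13 × 17
LCM(782, 1496, 442) = 2^3 × 11 × 13 × 17 × 23 = 447304.
Smallest N > 69 is LCM + 69 = 447304 + 69 = 447373.

447373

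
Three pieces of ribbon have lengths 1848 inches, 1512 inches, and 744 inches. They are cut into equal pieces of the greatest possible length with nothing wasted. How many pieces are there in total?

Piece length = gcd(1848, 1512, 744).
1848 = 2^3 × 3 × 7 × 11
1512 = 2^3 × 3^3 × 7
744 = 2^3 × 3 × 31
gcd(1848, 1512, 744) = 2^3 × 3 = 24.
Total pieces = 1848/24 + 1512/24 + 744/24 = 77 + 63 + 31 = 171.

171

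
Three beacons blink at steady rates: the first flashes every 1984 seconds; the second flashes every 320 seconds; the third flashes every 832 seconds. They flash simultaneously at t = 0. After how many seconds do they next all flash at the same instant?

128960 seconds

We need the least common multiple of the intervals.
1984 = 2^6 × 31
320 = 2^6 × 5
832 = 2^6 × 13
LCM(1984, 320, 832) = 2^6 × 5 × 13 × 31 = 128960.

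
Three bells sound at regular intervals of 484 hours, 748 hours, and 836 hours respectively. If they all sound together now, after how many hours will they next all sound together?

They coincide at every common multiple of the periods; the first is the LCM.
484 = 2^2 × 11^2
748 = 2^2 × 11 × 17
836 = 2^2 × 11 × 19
LCM(484, 748, 836) = 2^2 × 11^2 × 17 × 19 = 156332.

156332 hours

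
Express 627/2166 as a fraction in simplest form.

11/38

627 = 3 × 11 × 19
2166 = 2 × 3 × 19^2
gcd(627, 2166) = 3 × 19 = 57.
Divide numerator and denominator by 57: 627/2166 = 11/38.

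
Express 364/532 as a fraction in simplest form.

13/19

364 = 2^2 × 7 × 13
532 = 2^2 × 7 × 19
gcd(364, 532) = 2^2 × 7 = 28.
Divide numerator and denominator by 28: 364/532 = 13/19.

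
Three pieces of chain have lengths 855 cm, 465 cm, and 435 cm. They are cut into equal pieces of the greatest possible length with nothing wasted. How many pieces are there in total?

Piece length = gcd(855, 465, 435).
855 = 3^2 × 5 × 19
465 = 3 × 5 × 31
435 = 3 × 5 × 29
gcd(855, 465, 435) = 3 × 5 = 15.
Total pieces = 855/15 + 465/15 + 435/15 = 57 + 31 + 29 = 117.

117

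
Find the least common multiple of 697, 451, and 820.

697 = 17 × 41
451 = 11 × 41
820 = 2^2 × 5 × 41
LCM(697, 451, 820) = 2^2 × 5 × 11 × 17 × 41 = 153340.

153340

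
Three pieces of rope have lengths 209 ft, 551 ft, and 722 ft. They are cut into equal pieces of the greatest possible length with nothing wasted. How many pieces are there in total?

Piece length = gcd(209, 551, 722).
209 = 11 × 19
551 = 19 × 29
722 = 2 × 19^2
gcd(209, 551, 722) = 19.
Total pieces = 209/19 + 551/19 + 722/19 = 11 + 29 + 38 = 78.

78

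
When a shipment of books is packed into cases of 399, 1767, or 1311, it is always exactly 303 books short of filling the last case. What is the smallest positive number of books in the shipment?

Being 303 short of a full case of size k means N ≡ −303 (mod k), i.e. N + 303 is a multiple of each size.
399 = 3 × 7 × 19
1767 = 3 × 19 × 31
1311 = 3 × 19 × 23
LCM(399, 1767, 1311) = 3 × 7 × 19 × 23 × 31 = 284487.
Smallest positive N is 284487 − 303 = 284184.

284184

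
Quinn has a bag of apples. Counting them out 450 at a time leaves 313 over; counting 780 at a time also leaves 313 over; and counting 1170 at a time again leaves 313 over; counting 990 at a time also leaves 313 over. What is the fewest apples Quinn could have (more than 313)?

N − 313 must be a common multiple of 450, 780, 1170, and 990.
450 = 2 × 3^2 × 5^2
780 = 2^2 × 3 × 5 × 13
1170 = 2 × 3^2 × 5 × 13
990 = 2 × 3^2 × 5 × 11
LCM(450, 780, 1170, 990) = 2^2 × 3^2 × 5^2 × 11 × 13 = 128700.
Smallest N > 313 is LCM + 313 = 128700 + 313 = 129013.

129013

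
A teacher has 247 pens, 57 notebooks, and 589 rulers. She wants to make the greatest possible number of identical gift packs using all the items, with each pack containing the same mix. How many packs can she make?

The pack count must divide each quantity, so the greatest is gcd(247, 57, 589).
247 = 13 × 19
57 = 3 × 19
589 = 19 × 31
gcd(247, 57, 589) = 19.

19 packs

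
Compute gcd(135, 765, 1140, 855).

135 = 3^3 × 5
765 = 3^2 × 5 × 17
1140 = 2^2 × 3 × 5 × 19
855 = 3^2 × 5 × 19
gcd(135, 765, 1140, 855) = 3 × 5 = 15.

15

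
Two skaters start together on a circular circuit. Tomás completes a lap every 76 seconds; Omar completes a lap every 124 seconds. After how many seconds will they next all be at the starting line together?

We need the least common multiple of the intervals.
76 = 2^2 × 19
124 = 2^2 × 31
LCM(76, 124) = 2^2 × 19 × 31 = 2356.

2356 seconds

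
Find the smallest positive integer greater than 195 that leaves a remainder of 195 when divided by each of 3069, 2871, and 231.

623202

N − 195 must be a common multiple of 3069, 2871, and 231.
3069 = 3^2 × 11 × 31
2871 = 3^2 × 11 × 29
231 = 3 × 7 × 11
LCM(3069, 2871, 231) = 3^2 × 7 × 11 × 29 × 31 = 623007.
Smallest N > 195 is LCM + 195 = 623007 + 195 = 623202.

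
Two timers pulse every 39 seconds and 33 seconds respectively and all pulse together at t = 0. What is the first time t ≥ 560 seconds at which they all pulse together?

Joint pulses occur at multiples of LCM(39, 33).
39 = 3 × 13
33 = 3 × 11
LCM(39, 33) = 3 × 11 × 13 = 429.
Smallest multiple of 429 that is ≥ 560: ⌈560/429⌉ × 429 = 2 × 429 = 858.

858 seconds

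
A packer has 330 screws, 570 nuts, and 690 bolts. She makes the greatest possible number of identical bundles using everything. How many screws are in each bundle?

Number of bundles = gcd(330, 570, 690).
330 = 2 × 3 × 5 × 11
570 = 2 × 3 × 5 × 19
690 = 2 × 3 × 5 × 23
gcd(330, 570, 690) = 2 × 3 × 5 = 30.
screws per bundle = 330 / 30 = 11.

11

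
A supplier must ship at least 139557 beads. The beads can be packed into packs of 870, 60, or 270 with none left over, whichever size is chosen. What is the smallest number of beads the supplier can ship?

The number of beads must be a common multiple of 870, 60, and 270, so a multiple of their LCM.
870 = 2 × 3 × 5 × 29
60 = 2^2 × 3 × 5
270 = 2 × 3^3 × 5
LCM(870, 60, 270) = 2^2 × 3^3 × 5 × 29 = 15660.
Smallest multiple of 15660 that is ≥ 139557: ⌈139557/15660⌉ × 15660 = 9 × 15660 = 140940.

140940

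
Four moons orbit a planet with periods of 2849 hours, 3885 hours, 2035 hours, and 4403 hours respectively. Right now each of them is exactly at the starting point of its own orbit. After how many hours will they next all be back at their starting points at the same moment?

They coincide at every common multiple of the periods; the first is the LCM.
2849 = 7 × 11 × 37
3885 = 3 × 5 × 7 × 37
2035 = 5 × 11 × 37
4403 = 7 × 17 × 37
LCM(2849, 3885, 2035, 4403) = 3 × 5 × 7 × 11 × 17 × 37 = 726495.

726495 hours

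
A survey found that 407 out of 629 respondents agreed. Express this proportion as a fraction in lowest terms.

11/17

407 = 11 × 37
629 = 17 × 37
gcd(407, 629) = 37.
Divide numerator and denominator by 37: 407/629 = 11/17.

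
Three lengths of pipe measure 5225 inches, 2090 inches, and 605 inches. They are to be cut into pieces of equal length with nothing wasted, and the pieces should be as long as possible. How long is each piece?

Each piece length must divide every original length, so the longest possible is gcd(5225, 2090, 605).
5225 = 5^2 × 11 × 19
2090 = 2 × 5 × 11 × 19
605 = 5 × 11^2
gcd(5225, 2090, 605) = 5 × 11 = 55.

55 inches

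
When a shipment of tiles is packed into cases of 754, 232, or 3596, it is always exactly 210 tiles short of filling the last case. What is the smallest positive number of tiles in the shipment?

Being 210 short of a full case of size k means N ≡ −210 (mod k), i.e. N + 210 is a multiple of each size.
754 = 2 × 13 × 29
232 = 2^3 × 29
3596 = 2^2 × 29 × 31
LCM(754, 232, 3596) = 2^3 × 13 × 29 × 31 = 93496.
Smallest positive N is 93496 − 210 = 93286.

93286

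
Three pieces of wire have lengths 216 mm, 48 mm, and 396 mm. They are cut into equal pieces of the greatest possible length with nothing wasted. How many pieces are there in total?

Piece length = gcd(216, 48, 396).
216 = 2^3 × 3^3
48 = 2^4 × 3
396 = 2^2 × 3^2 × 11
gcd(216, 48, 396) = 2^2 × 3 = 12.
Total pieces = 216/12 + 48/12 + 396/12 = 18 + 4 + 33 = 55.

55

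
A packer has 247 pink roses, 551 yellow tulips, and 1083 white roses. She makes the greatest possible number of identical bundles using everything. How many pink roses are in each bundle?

13

Number of bundles = gcd(247, 551, 1083).
247 = 13 × 19
551 = 19 × 29
1083 = 3 × 19^2
gcd(247, 551, 1083) = 19.
pink roses per bundle = 247 / 19 = 13.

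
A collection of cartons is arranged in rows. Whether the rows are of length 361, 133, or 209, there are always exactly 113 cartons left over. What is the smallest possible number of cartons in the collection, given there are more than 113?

N − 113 must be a common multiple of 361, 133, and 209.
361 = 19^2
133 = 7 × 19
209 = 11 × 19
LCM(361, 133, 209) = 7 × 11 × 19^2 = 27797.
Smallest N > 113 is LCM + 113 = 27797 + 113 = 27910.

27910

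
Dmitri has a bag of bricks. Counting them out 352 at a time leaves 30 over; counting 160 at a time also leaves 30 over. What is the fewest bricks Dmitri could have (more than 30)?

N − 30 must be a common multiple of 352 and 160.
352 = 2^5 × 11
160 = 2^5 × 5
LCM(352, 160) = 2^5 × 5 × 11 = 1760.
Smallest N > 30 is LCM + 30 = 1760 + 30 = 1790.

1790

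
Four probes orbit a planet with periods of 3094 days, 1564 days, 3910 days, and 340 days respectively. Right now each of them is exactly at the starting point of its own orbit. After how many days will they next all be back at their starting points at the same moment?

The first simultaneous occurrence is after LCM of the individual periods.
3094 = 2 × 7 × 13 × 17
1564 = 2^2 × 17 × 23
3910 = 2 × 5 × 17 × 23
340 = 2^2 × 5 × 17
LCM(3094, 1564, 3910, 340) = 2^2 × 5 × 7 × 13 × 17 × 23 = 711620.

711620 days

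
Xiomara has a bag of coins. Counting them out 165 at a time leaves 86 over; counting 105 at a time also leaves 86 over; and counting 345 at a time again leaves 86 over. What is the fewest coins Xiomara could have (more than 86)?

26651

N − 86 must be a common multiple of 165, 105, and 345.
165 = 3 × 5 × 11
105 = 3 × 5 × 7
345 = 3 × 5 × 23
LCM(165, 105, 345) = 3 × 5 × 7 × 11 × 23 = 26565.
Smallest N > 86 is LCM + 86 = 26565 + 86 = 26651.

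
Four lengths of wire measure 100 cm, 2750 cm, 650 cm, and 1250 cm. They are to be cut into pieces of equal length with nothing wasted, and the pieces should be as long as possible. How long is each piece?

50 cm

Each piece length must divide every original length, so the longest possible is gcd(100, 2750, 650, 1250).
100 = 2^2 × 5^2
2750 = 2 × 5^3 × 11
650 = 2 × 5^2 × 13
1250 = 2 × 5^4
gcd(100, 2750, 650, 1250) = 2 × 5^2 = 50.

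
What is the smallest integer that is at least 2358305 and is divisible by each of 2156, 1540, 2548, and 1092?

2522520

The integer must be a common multiple of 2156, 1540, 2548, and 1092, so a multiple of their LCM.
2156 = 2^2 × 7^2 × 11
1540 = 2^2 × 5 × 7 × 11
2548 = 2^2 × 7^2 × 13
1092 = 2^2 × 3 × 7 × 13
LCM(2156, 1540, 2548, 1092) = 2^2 × 3 × 5 × 7^2 × 11 × 13 = 420420.
Smallest multiple of 420420 that is ≥ 2358305: ⌈2358305/420420⌉ × 420420 = 6 × 420420 = 2522520.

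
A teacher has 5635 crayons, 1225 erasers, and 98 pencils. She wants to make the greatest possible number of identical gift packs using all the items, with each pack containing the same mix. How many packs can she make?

The pack count must divide each quantity, so the greatest is gcd(5635, 1225, 98).
5635 = 5 × 7^2 × 23
1225 = 5^2 × 7^2
98 = 2 × 7^2
gcd(5635, 1225, 98) = 7^2 = 49.

49 packs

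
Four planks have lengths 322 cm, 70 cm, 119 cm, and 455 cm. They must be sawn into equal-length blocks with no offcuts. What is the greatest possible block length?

This is the greatest common divisor of 322, 70, 119, and 455.
322 = 2 × 7 × 23
70 = 2 × 5 × 7
119 = 7 × 17
455 = 5 × 7 × 13
gcd(322, 70, 119, 455) = 7.

7 cm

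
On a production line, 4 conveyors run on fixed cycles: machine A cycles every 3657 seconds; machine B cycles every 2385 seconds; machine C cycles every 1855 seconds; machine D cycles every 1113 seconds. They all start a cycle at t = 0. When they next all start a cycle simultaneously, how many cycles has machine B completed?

161 cycles

All finish a whole number of cycles simultaneously at t = LCM of the periods.
3657 = 3 × 23 × 53
2385 = 3^2 × 5 × 53
1855 = 5 × 7 × 53
1113 = 3 × 7 × 53
LCM(3657, 2385, 1855, 1113) = 3^2 × 5 × 7 × 23 × 53 = 383985.
Cycles for period 2385: 383985 / 2385 = 161.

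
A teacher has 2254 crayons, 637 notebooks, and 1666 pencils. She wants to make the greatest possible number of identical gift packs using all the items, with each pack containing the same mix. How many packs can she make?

49 packs

The pack count must divide each quantity, so the greatest is gcd(2254, 637, 1666).
2254 = 2 × 7^2 × 23
637 = 7^2 × 13
1666 = 2 × 7^2 × 17
gcd(2254, 637, 1666) = 7^2 = 49.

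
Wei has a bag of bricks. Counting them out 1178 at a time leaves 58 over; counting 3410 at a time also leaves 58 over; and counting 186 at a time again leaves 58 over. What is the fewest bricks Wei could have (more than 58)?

N − 58 must be a common multiple of 1178, 3410, and 186.
1178 = 2 × 19 × 31
3410 = 2 × 5 × 11 × 31
186 = 2 × 3 × 31
LCM(1178, 3410, 186) = 2 × 3 × 5 × 11 × 19 × 31 = 194370.
Smallest N > 58 is LCM + 58 = 194370 + 58 = 194428.

194428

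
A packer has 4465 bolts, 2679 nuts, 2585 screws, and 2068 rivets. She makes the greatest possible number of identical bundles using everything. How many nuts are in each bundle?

Number of bundles = gcd(4465, 2679, 2585, 2068).
4465 = 5 × 19 × 47
2679 = 3 × 19 × 47
2585 = 5 × 11 × 47
2068 = 2^2 × 11 × 47
gcd(4465, 2679, 2585, 2068) = 47.
nuts per bundle = 2679 / 47 = 57.

57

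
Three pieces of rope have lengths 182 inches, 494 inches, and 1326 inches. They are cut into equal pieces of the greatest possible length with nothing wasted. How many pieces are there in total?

Piece length = gcd(182, 494, 1326).
182 = 2 × 7 × 13
494 = 2 × 13 × 19
1326 = 2 × 3 × 13 × 17
gcd(182, 494, 1326) = 2 × 13 = 26.
Total pieces = 182/26 + 494/26 + 1326/26 = 7 + 19 + 51 = 77.

77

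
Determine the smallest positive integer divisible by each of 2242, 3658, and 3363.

208506

2242 = 2 × 19 × 59
3658 = 2 × 31 × 59
3363 = 3 × 19 × 59
LCM(2242, 3658, 3363) = 2 × 3 × 19 × 31 × 59 = 208506.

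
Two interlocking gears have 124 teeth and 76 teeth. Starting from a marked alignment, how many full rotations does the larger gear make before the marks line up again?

The first common completion time is the LCM of the periods.
124 = 2^2 × 31
76 = 2^2 × 19
LCM(124, 76) = 2^2 × 19 × 31 = 2356.
Rotations for period 124: 2356 / 124 = 19.

19 rotations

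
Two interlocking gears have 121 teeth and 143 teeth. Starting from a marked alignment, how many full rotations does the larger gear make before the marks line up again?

11 rotations

The first common completion time is the LCM of the periods.
121 = 11^2
143 = 11 × 13
LCM(121, 143) = 11^2 × 13 = 1573.
Rotations for period 143: 1573 / 143 = 11.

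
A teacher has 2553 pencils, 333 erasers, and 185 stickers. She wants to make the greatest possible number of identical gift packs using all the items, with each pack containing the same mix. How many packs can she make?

The pack count must divide each quantity, so the greatest is gcd(2553, 333, 185).
2553 = 3 × 23 × 37
333 = 3^2 × 37
185 = 5 × 37
gcd(2553, 333, 185) = 37.

37 packs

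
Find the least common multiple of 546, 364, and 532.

546 = 2 × 3 × 7 × 13
364 = 2^2 × 7 × 13
532 = 2^2 × 7 × 19
LCM(546, 364, 532) = 2^2 × 3 × 7 × 13 × 19 = 20748.

20748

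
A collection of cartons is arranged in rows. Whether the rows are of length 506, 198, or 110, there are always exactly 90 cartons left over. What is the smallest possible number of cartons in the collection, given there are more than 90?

22860

N − 90 must be a common multiple of 506, 198, and 110.
506 = 2 × 11 × 23
198 = 2 × 3^2 × 11
110 = 2 × 5 × 11
LCM(506, 198, 110) = 2 × 3^2 × 5 × 11 × 23 = 22770.
Smallest N > 90 is LCM + 90 = 22770 + 90 = 22860.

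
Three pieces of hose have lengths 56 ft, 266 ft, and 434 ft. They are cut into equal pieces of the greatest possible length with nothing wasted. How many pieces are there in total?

Piece length = gcd(56, 266, 434).
56 = 2^3 × 7
266 = 2 × 7 × 19
434 = 2 × 7 × 31
gcd(56, 266, 434) = 2 × 7 = 14.
Total pieces = 56/14 + 266/14 + 434/14 = 4 + 19 + 31 = 54.

54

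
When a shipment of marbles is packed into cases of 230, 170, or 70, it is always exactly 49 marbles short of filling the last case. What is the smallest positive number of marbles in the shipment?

Being 49 short of a full case of size k means N ≡ −49 (mod k), i.e. N + 49 is a multiple of each size.
230 = 2 × 5 × 23
170 = 2 × 5 × 17
70 = 2 × 5 × 7
LCM(230, 170, 70) = 2 × 5 × 7 × 17 × 23 = 27370.
Smallest positive N is 27370 − 49 = 27321.

27321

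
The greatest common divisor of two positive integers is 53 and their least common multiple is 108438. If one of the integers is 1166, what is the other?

4929

For two integers, gcd × lcm = product, so the other is (53 × 108438) / 1166 = 5747214 / 1166 = 4929.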